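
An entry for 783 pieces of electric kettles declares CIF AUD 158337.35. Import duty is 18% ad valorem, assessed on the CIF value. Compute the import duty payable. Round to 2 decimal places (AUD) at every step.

Import duty = 158337.35 × 18% = 28500.72

Import duty: AUD 28500.72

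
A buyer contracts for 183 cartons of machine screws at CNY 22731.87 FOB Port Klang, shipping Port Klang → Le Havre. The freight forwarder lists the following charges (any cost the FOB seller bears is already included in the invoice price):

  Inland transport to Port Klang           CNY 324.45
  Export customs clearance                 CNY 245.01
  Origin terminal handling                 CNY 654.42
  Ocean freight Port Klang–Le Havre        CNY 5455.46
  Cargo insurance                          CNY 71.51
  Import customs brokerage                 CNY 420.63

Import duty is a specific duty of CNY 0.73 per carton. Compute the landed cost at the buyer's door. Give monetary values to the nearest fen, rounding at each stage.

FOB: the seller bears costs until goods are on board at the origin port; the buyer bears freight, insurance and all costs thereafter.
Already in the invoice (seller's account under FOB): inland to port, export clearance, origin terminal — exclude.
CIF value = FOB price + freight + insurance = 22731.87 + 5455.46 + 71.51 = 28258.84
Import duty = 183 × 0.73 = 133.59
Buyer bears: freight 5455.46 + insurance 71.51 + brokerage 420.63 + duty 133.59 = 6081.19
Landed cost = invoice 22731.87 + 6081.19 = 28813.06

Total landed cost: CNY 28813.06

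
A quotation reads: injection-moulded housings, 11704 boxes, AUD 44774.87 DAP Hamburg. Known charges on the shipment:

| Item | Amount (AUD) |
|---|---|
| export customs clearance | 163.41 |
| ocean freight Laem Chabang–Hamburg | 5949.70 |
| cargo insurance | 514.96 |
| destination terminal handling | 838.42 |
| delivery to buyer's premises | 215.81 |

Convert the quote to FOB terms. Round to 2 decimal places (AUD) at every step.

Not relevant to the conversion: export clearance — on the seller under both DAP and FOB; already in the DAP price and stays in the FOB price.
From DAP to FOB, the seller no longer bears: freight, insurance, destination terminal, delivery.
FOB price = 44774.87 − 5949.70 − 514.96 − 838.42 − 215.81 = 37255.98

FOB price: AUD 37255.98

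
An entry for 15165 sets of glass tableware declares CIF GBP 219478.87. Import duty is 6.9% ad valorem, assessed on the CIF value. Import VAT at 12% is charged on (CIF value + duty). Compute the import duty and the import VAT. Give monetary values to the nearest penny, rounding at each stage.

Import duty: GBP 15144.04; import VAT: GBP 28154.75

Import duty = 219478.87 × 6.9% = 15144.04
VAT base = CIF + duty = 219478.87 + 15144.04 = 234622.91
Import VAT = 234622.91 × 12% = 28154.75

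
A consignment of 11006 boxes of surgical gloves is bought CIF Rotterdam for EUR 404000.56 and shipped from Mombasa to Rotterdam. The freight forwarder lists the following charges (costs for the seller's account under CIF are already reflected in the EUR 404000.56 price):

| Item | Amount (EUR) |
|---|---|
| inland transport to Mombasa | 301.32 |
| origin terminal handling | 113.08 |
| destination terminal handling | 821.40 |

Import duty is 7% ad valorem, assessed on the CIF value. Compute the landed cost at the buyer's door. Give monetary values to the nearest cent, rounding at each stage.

Total landed cost: EUR 433102.00

CIF: the seller pays costs through ocean freight and marine insurance to the destination port.
Already in the invoice (seller's account under CIF): inland to port, origin terminal — exclude.
The CIF price already equals the CIF value: 404000.56
Import duty = 404000.56 × 7% = 28280.04
Buyer bears: destination terminal 821.40 + duty 28280.04 = 29101.44
Landed cost = invoice 404000.56 + 29101.44 = 433102.00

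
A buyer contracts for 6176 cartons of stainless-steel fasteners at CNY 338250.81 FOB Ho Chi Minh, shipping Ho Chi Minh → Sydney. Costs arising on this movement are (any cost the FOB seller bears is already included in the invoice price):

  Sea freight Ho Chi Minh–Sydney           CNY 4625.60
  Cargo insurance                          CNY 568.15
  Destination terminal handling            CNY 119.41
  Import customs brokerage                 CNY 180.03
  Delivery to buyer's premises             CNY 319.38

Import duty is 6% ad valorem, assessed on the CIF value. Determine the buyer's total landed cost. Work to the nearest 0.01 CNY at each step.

FOB: the seller bears costs until goods are on board at the origin port; the buyer bears freight, insurance and all costs thereafter.
CIF value = FOB price + freight + insurance = 338250.81 + 4625.60 + 568.15 = 343444.56
Import duty = 343444.56 × 6% = 20606.67
Buyer bears: freight 4625.60 + insurance 568.15 + destination terminal 119.41 + brokerage 180.03 + delivery 319.38 + duty 20606.67 = 26419.24
Landed cost = invoice 338250.81 + 26419.24 = 364670.05

Total landed cost: CNY 364670.05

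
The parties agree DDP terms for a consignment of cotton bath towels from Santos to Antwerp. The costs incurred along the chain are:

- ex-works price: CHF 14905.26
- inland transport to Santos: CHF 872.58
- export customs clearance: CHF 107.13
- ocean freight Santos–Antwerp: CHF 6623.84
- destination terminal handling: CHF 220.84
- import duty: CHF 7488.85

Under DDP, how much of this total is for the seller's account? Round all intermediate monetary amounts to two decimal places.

DDP: the seller bears all costs including import duty.
Seller's account: goods 14905.26 + inland to port 872.58 + export clearance 107.13 + freight 6623.84 + destination terminal 220.84 + duty 7488.85 = 30218.50
Buyer's account: 0.00

Seller's account: CHF 30218.50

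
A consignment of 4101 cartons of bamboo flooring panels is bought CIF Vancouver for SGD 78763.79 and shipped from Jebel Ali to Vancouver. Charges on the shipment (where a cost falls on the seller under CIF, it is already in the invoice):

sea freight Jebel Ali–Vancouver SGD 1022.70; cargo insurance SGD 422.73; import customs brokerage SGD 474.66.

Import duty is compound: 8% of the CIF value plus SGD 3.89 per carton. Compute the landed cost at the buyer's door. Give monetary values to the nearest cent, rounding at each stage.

Total landed cost: SGD 101492.44

CIF: the seller pays costs through ocean freight and marine insurance to the destination port.
Already in the invoice (seller's account under CIF): freight, insurance — exclude.
The CIF price already equals the CIF value: 78763.79
Ad valorem component: 78763.79 × 8% = 6301.10
Specific component: 4101 × 3.89 = 15952.89
Import duty = 6301.10 + 15952.89 = 22253.99
Buyer bears: brokerage 474.66 + duty 22253.99 = 22728.65
Landed cost = invoice 78763.79 + 22728.65 = 101492.44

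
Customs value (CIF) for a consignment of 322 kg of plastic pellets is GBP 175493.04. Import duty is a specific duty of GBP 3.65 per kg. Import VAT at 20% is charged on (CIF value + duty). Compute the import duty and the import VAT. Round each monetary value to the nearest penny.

Import duty = 322 × 3.65 = 1175.30
VAT base = CIF + duty = 175493.04 + 1175.30 = 176668.34
Import VAT = 176668.34 × 20% = 35333.67

Import duty: GBP 1175.30; import VAT: GBP 35333.67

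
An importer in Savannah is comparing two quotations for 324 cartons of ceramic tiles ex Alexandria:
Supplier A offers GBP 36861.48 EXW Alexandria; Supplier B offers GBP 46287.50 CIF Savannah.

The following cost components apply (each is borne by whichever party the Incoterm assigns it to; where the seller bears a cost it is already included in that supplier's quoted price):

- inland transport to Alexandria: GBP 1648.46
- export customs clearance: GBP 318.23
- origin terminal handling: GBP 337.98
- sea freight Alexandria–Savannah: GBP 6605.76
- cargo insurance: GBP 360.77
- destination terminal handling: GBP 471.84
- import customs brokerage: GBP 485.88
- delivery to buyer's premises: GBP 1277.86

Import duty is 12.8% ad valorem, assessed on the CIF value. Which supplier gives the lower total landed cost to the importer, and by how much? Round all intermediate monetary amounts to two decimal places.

Supplier A is cheaper by GBP 174.64

Supplier A (EXW):
CIF value = EXW price + inland to port + export clearance + origin terminal + freight + insurance = 36861.48 + 1648.46 + 318.23 + 337.98 + 6605.76 + 360.77 = 46132.68
Import duty = 46132.68 × 12.8% = 5904.98
Buyer bears (A): 1648.46 + 318.23 + 337.98 + 6605.76 + 360.77 + 471.84 + 485.88 + 1277.86 = 11506.78
Landed cost (A) = invoice 36861.48 + 11506.78 + duty 5904.98 = 54273.24
Supplier B (CIF):
The CIF price already equals the CIF value: 46287.50
Import duty = 46287.50 × 12.8% = 5924.80
Buyer bears (B): 471.84 + 485.88 + 1277.86 = 2235.58
Landed cost (B) = invoice 46287.50 + 2235.58 + duty 5924.80 = 54447.88
Difference = |54273.24 − 54447.88| = 174.64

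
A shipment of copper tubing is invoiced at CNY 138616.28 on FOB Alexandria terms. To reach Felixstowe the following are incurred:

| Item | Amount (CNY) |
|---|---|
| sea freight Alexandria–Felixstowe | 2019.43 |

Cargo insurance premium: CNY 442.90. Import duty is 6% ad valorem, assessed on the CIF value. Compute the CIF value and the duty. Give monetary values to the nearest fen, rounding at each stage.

CIF value: CNY 141078.61; import duty: CNY 8464.72

CIF = FOB price + freight + insurance
CIF = 138616.28 + 2019.43 + 442.90 = 141078.61
Import duty = 141078.61 × 6% = 8464.72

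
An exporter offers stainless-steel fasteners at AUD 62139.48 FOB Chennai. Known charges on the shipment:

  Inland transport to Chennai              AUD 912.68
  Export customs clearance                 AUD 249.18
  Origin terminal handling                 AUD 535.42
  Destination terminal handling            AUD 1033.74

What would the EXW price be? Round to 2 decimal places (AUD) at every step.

Not relevant to the conversion: destination terminal — on the buyer under both terms; not part of either seller's price.
From FOB to EXW, the seller no longer bears: inland to port, export clearance, origin terminal.
EXW price = 62139.48 − 912.68 − 249.18 − 535.42 = 60442.20

EXW price: AUD 60442.20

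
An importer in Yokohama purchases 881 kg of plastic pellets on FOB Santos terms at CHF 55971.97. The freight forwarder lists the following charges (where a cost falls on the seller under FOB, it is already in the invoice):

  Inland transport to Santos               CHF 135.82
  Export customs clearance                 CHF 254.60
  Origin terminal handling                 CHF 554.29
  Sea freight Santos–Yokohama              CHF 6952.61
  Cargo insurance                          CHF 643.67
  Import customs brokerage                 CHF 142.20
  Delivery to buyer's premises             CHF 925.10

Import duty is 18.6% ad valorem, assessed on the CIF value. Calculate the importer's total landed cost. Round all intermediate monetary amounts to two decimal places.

FOB: the seller bears costs until goods are on board at the origin port; the buyer bears freight, insurance and all costs thereafter.
Already in the invoice (seller's account under FOB): inland to port, export clearance, origin terminal — exclude.
CIF value = FOB price + freight + insurance = 55971.97 + 6952.61 + 643.67 = 63568.25
Import duty = 63568.25 × 18.6% = 11823.69
Buyer bears: freight 6952.61 + insurance 643.67 + brokerage 142.20 + delivery 925.10 + duty 11823.69 = 20487.27
Landed cost = invoice 55971.97 + 20487.27 = 76459.24

Total landed cost: CHF 76459.24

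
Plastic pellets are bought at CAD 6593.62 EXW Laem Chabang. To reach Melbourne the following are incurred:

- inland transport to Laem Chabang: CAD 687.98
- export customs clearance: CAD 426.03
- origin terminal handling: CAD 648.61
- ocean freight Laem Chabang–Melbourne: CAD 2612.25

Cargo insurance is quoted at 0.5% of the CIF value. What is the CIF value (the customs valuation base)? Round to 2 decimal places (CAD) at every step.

CIF value: CAD 11023.61

Let C be the CIF value. C = EXW price + pre-shipment costs + freight + 0.5% × C
C − 0.5% × C = 6593.62 + 687.98 + 426.03 + 648.61 + 2612.25
0.995 × C = 10968.49
C = 10968.49 / 0.995 = 11023.61
Insurance premium = 0.5% × 11023.61 = 55.12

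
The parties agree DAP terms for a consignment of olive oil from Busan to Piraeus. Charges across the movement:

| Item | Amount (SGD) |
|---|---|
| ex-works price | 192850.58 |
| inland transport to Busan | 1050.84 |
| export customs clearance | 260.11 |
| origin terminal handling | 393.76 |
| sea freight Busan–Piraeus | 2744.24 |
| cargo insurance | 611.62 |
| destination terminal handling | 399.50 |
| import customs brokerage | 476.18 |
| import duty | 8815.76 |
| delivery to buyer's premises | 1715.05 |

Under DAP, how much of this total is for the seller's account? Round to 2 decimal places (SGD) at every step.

Seller's account: SGD 200025.70

DAP: the seller bears all costs to the named destination except import duty and clearance.
Seller's account: goods 192850.58 + inland to port 1050.84 + export clearance 260.11 + origin terminal 393.76 + freight 2744.24 + insurance 611.62 + destination terminal 399.50 + delivery 1715.05 = 200025.70
Buyer's account: brokerage 476.18 + duty 8815.76 = 9291.94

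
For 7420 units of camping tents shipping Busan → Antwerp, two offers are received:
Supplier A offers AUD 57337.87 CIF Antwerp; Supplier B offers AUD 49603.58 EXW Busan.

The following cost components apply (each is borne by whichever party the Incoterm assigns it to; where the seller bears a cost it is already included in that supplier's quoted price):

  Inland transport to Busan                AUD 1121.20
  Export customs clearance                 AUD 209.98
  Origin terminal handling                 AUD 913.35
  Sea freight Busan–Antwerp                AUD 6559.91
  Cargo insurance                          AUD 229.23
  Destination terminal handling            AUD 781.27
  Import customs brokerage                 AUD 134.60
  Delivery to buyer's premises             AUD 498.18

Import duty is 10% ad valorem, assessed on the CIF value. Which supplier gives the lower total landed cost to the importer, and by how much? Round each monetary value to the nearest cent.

Supplier A is cheaper by AUD 1429.32

Supplier A (CIF):
The CIF price already equals the CIF value: 57337.87
Import duty = 57337.87 × 10% = 5733.79
Buyer bears (A): 781.27 + 134.60 + 498.18 = 1414.05
Landed cost (A) = invoice 57337.87 + 1414.05 + duty 5733.79 = 64485.71
Supplier B (EXW):
CIF value = EXW price + inland to port + export clearance + origin terminal + freight + insurance = 49603.58 + 1121.20 + 209.98 + 913.35 + 6559.91 + 229.23 = 58637.25
Import duty = 58637.25 × 10% = 5863.73
Buyer bears (B): 1121.20 + 209.98 + 913.35 + 6559.91 + 229.23 + 781.27 + 134.60 + 498.18 = 10447.72
Landed cost (B) = invoice 49603.58 + 10447.72 + duty 5863.73 = 65915.03
Difference = |64485.71 − 65915.03| = 1429.32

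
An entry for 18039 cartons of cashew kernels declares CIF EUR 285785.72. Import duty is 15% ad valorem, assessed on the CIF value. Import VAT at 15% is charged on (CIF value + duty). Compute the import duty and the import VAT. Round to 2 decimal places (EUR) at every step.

Import duty: EUR 42867.86; import VAT: EUR 49298.04

Import duty = 285785.72 × 15% = 42867.86
VAT base = CIF + duty = 285785.72 + 42867.86 = 328653.58
Import VAT = 328653.58 × 15% = 49298.04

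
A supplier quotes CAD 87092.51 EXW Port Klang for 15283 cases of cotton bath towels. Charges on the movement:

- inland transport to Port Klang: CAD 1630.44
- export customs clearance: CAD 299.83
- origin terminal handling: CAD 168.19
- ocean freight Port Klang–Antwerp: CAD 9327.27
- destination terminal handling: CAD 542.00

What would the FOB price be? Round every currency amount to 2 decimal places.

Not relevant to the conversion: freight, destination terminal — on the buyer under both terms; not part of either seller's price.
From EXW to FOB, the seller additionally bears: inland to port, export clearance, origin terminal.
FOB price = 87092.51 + 1630.44 + 299.83 + 168.19 = 89190.97

FOB price: CAD 89190.97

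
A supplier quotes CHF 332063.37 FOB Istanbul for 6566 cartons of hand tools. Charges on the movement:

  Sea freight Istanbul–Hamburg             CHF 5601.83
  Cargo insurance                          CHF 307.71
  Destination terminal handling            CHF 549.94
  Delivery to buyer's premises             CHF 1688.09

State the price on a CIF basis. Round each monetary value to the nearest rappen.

Not relevant to the conversion: destination terminal, delivery — on the buyer under both terms; not part of either seller's price.
From FOB to CIF, the seller additionally bears: freight, insurance.
CIF price = 332063.37 + 5601.83 + 307.71 = 337972.91

CIF price: CHF 337972.91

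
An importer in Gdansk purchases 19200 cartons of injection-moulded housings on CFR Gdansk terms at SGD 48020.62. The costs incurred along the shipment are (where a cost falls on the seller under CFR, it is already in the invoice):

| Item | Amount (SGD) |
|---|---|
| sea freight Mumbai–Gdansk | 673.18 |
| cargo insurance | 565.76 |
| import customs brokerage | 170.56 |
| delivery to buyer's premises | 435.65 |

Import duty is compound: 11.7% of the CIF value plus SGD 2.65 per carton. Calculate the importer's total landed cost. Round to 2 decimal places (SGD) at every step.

CFR: the seller pays costs through ocean freight to the destination port, but not insurance.
Already in the invoice (seller's account under CFR): freight — exclude.
CIF value = CFR price + insurance = 48020.62 + 565.76 = 48586.38
Ad valorem component: 48586.38 × 11.7% = 5684.61
Specific component: 19200 × 2.65 = 50880.00
Import duty = 5684.61 + 50880.00 = 56564.61
Buyer bears: insurance 565.76 + brokerage 170.56 + delivery 435.65 + duty 56564.61 = 57736.58
Landed cost = invoice 48020.62 + 57736.58 = 105757.20

Total landed cost: SGD 105757.20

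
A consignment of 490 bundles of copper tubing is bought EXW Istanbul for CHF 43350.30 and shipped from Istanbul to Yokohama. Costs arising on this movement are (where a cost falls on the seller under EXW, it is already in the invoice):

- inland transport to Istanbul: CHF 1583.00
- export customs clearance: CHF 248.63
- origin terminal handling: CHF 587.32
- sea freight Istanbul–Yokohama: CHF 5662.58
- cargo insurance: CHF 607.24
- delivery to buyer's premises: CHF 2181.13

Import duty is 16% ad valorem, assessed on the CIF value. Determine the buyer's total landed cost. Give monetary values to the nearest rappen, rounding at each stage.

Total landed cost: CHF 62546.45

EXW: the seller makes goods available at their premises; the buyer bears all onward costs.
CIF value = EXW price + inland to port + export clearance + origin terminal + freight + insurance = 43350.30 + 1583.00 + 248.63 + 587.32 + 5662.58 + 607.24 = 52039.07
Import duty = 52039.07 × 16% = 8326.25
Buyer bears: inland to port 1583.00 + export clearance 248.63 + origin terminal 587.32 + freight 5662.58 + insurance 607.24 + delivery 2181.13 + duty 8326.25 = 19196.15
Landed cost = invoice 43350.30 + 19196.15 = 62546.45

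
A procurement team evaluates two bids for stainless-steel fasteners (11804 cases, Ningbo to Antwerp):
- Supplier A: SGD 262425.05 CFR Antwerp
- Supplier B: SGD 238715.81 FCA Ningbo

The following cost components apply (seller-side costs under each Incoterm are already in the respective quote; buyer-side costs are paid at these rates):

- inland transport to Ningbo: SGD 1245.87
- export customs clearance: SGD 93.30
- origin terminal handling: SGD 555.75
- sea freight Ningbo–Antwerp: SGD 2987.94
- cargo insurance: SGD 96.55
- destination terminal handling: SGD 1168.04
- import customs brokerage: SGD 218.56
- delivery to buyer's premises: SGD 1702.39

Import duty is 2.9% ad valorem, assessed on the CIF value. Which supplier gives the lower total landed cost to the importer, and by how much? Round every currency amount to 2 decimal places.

Supplier B is cheaper by SGD 20750.35

Supplier A (CFR):
CIF value = CFR price + insurance = 262425.05 + 96.55 = 262521.60
Import duty = 262521.60 × 2.9% = 7613.13
Buyer bears (A): 96.55 + 1168.04 + 218.56 + 1702.39 = 3185.54
Landed cost (A) = invoice 262425.05 + 3185.54 + duty 7613.13 = 273223.72
Supplier B (FCA):
CIF value = FCA price + origin terminal + freight + insurance = 238715.81 + 555.75 + 2987.94 + 96.55 = 242356.05
Import duty = 242356.05 × 2.9% = 7028.33
Buyer bears (B): 555.75 + 2987.94 + 96.55 + 1168.04 + 218.56 + 1702.39 = 6729.23
Landed cost (B) = invoice 238715.81 + 6729.23 + duty 7028.33 = 252473.37
Difference = |273223.72 − 252473.37| = 20750.35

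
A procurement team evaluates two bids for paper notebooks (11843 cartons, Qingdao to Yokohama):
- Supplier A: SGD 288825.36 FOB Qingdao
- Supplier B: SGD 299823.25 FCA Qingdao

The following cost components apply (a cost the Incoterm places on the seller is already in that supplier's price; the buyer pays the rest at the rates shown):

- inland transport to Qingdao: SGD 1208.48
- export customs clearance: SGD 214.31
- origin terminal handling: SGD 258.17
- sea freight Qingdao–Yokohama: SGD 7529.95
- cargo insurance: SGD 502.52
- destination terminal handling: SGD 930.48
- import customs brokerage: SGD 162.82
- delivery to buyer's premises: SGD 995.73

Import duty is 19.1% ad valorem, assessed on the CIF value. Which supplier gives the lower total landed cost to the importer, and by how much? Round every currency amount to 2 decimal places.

Supplier A (FOB):
CIF value = FOB price + freight + insurance = 288825.36 + 7529.95 + 502.52 = 296857.83
Import duty = 296857.83 × 19.1% = 56699.85
Buyer bears (A): 7529.95 + 502.52 + 930.48 + 162.82 + 995.73 = 10121.50
Landed cost (A) = invoice 288825.36 + 10121.50 + duty 56699.85 = 355646.71
Supplier B (FCA):
CIF value = FCA price + origin terminal + freight + insurance = 299823.25 + 258.17 + 7529.95 + 502.52 = 308113.89
Import duty = 308113.89 × 19.1% = 58849.75
Buyer bears (B): 258.17 + 7529.95 + 502.52 + 930.48 + 162.82 + 995.73 = 10379.67
Landed cost (B) = invoice 299823.25 + 10379.67 + duty 58849.75 = 369052.67
Difference = |355646.71 − 369052.67| = 13405.96

Supplier A is cheaper by SGD 13405.96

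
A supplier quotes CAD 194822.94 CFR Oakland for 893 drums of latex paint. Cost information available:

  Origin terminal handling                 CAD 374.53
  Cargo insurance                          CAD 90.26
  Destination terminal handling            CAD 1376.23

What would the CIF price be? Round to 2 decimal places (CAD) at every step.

Not relevant to the conversion: origin terminal — on the seller under both CFR and CIF; already in the CFR price and stays in the CIF price. destination terminal — on the buyer under both terms; not part of either seller's price.
From CFR to CIF, the seller additionally bears: insurance.
CIF price = 194822.94 + 90.26 = 194913.20

CIF price: CAD 194913.20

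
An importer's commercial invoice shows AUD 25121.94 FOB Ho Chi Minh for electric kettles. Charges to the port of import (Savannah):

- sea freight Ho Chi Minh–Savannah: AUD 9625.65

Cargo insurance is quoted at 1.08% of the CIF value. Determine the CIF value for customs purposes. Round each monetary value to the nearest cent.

CIF value: AUD 35126.96

Let C be the CIF value. C = FOB price + freight + 1.08% × C
C − 1.08% × C = 25121.94 + 9625.65
0.9892 × C = 34747.59
C = 34747.59 / 0.9892 = 35126.96
Insurance premium = 1.08% × 35126.96 = 379.37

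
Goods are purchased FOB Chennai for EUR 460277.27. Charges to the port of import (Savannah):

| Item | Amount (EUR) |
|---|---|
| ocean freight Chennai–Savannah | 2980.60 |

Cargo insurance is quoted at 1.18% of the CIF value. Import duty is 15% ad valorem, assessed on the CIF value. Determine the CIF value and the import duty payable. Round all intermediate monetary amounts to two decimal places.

Let C be the CIF value. C = FOB price + freight + 1.18% × C
C − 1.18% × C = 460277.27 + 2980.60
0.9882 × C = 463257.87
C = 463257.87 / 0.9882 = 468789.59
Insurance premium = 1.18% × 468789.59 = 5531.72
Import duty = 468789.59 × 15% = 70318.44

CIF value: EUR 468789.59; import duty: EUR 70318.44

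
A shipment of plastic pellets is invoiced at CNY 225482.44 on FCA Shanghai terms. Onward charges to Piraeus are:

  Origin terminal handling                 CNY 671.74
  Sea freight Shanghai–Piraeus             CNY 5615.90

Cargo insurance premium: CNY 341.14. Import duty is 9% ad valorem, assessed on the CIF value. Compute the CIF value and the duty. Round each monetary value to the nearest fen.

CIF value: CNY 232111.22; import duty: CNY 20890.01

CIF = FCA price + pre-shipment costs + freight + insurance
CIF = 225482.44 + 671.74 + 5615.90 + 341.14 = 232111.22
Import duty = 232111.22 × 9% = 20890.01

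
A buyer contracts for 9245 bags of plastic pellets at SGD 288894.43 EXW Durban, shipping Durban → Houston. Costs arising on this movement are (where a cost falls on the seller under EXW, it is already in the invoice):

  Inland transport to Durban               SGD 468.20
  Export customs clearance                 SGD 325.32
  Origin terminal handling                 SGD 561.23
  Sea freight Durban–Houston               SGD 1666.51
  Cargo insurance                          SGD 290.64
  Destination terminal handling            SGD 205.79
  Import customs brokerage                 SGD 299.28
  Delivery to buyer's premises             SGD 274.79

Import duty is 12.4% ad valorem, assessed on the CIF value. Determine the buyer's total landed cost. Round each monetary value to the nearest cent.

EXW: the seller makes goods available at their premises; the buyer bears all onward costs.
CIF value = EXW price + inland to port + export clearance + origin terminal + freight + insurance = 288894.43 + 468.20 + 325.32 + 561.23 + 1666.51 + 290.64 = 292206.33
Import duty = 292206.33 × 12.4% = 36233.58
Buyer bears: inland to port 468.20 + export clearance 325.32 + origin terminal 561.23 + freight 1666.51 + insurance 290.64 + destination terminal 205.79 + brokerage 299.28 + delivery 274.79 + duty 36233.58 = 40325.34
Landed cost = invoice 288894.43 + 40325.34 = 329219.77

Total landed cost: SGD 329219.77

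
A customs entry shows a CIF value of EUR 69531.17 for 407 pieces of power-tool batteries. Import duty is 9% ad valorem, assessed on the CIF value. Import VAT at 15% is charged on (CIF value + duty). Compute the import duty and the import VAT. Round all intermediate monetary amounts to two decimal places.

Import duty = 69531.17 × 9% = 6257.81
VAT base = CIF + duty = 69531.17 + 6257.81 = 75788.98
Import VAT = 75788.98 × 15% = 11368.35

Import duty: EUR 6257.81; import VAT: EUR 11368.35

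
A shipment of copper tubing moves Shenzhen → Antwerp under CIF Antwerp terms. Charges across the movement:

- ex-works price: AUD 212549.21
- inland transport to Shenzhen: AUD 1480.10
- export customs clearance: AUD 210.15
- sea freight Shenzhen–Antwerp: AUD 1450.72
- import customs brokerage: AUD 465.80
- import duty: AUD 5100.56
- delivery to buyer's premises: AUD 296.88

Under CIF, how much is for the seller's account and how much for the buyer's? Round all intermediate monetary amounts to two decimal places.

CIF: the seller pays costs through ocean freight and marine insurance to the destination port.
Seller's account: goods 212549.21 + inland to port 1480.10 + export clearance 210.15 + freight 1450.72 = 215690.18
Buyer's account: brokerage 465.80 + duty 5100.56 + delivery 296.88 = 5863.24

Seller: AUD 215690.18; buyer: AUD 5863.24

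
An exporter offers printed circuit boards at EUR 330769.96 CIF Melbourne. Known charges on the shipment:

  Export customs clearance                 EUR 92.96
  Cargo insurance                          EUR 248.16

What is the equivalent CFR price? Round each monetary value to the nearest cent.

CFR price: EUR 330521.80

Not relevant to the conversion: export clearance — on the seller under both CIF and CFR; already in the CIF price and stays in the CFR price.
From CIF to CFR, the seller no longer bears: insurance.
CFR price = 330769.96 − 248.16 = 330521.80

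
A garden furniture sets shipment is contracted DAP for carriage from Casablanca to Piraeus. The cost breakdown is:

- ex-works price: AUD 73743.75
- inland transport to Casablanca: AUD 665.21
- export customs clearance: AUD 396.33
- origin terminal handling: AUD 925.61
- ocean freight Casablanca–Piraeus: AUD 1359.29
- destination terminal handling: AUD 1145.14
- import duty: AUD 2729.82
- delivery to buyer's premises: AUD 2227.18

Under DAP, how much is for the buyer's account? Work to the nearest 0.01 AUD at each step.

Buyer's account: AUD 2729.82

DAP: the seller bears all costs to the named destination except import duty and clearance.
Seller's account: goods 73743.75 + inland to port 665.21 + export clearance 396.33 + origin terminal 925.61 + freight 1359.29 + destination terminal 1145.14 + delivery 2227.18 = 80462.51
Buyer's account: duty 2729.82 = 2729.82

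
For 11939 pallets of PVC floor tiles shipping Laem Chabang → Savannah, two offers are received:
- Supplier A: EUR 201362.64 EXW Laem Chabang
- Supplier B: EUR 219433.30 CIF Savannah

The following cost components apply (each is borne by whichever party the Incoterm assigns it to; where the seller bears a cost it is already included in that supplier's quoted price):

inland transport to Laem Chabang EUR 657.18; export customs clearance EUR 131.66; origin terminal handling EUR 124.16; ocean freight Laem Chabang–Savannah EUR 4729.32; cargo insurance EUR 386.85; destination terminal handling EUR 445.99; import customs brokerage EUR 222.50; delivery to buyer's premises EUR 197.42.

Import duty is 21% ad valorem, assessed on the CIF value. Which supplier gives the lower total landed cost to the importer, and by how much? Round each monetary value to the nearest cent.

Supplier A is cheaper by EUR 14570.20

Supplier A (EXW):
CIF value = EXW price + inland to port + export clearance + origin terminal + freight + insurance = 201362.64 + 657.18 + 131.66 + 124.16 + 4729.32 + 386.85 = 207391.81
Import duty = 207391.81 × 21% = 43552.28
Buyer bears (A): 657.18 + 131.66 + 124.16 + 4729.32 + 386.85 + 445.99 + 222.50 + 197.42 = 6895.08
Landed cost (A) = invoice 201362.64 + 6895.08 + duty 43552.28 = 251810.00
Supplier B (CIF):
The CIF price already equals the CIF value: 219433.30
Import duty = 219433.30 × 21% = 46080.99
Buyer bears (B): 445.99 + 222.50 + 197.42 = 865.91
Landed cost (B) = invoice 219433.30 + 865.91 + duty 46080.99 = 266380.20
Difference = |251810.00 − 266380.20| = 14570.20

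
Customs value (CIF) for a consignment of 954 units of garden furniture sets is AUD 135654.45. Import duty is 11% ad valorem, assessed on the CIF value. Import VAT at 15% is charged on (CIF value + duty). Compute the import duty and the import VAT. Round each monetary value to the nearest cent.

Import duty = 135654.45 × 11% = 14921.99
VAT base = CIF + duty = 135654.45 + 14921.99 = 150576.44
Import VAT = 150576.44 × 15% = 22586.47

Import duty: AUD 14921.99; import VAT: AUD 22586.47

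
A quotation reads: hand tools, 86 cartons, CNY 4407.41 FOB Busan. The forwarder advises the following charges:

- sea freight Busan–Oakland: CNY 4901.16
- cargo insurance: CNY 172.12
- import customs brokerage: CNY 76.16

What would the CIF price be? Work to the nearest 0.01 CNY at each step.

CIF price: CNY 9480.69

Not relevant to the conversion: brokerage — on the buyer under both terms; not part of either seller's price.
From FOB to CIF, the seller additionally bears: freight, insurance.
CIF price = 4407.41 + 4901.16 + 172.12 = 9480.69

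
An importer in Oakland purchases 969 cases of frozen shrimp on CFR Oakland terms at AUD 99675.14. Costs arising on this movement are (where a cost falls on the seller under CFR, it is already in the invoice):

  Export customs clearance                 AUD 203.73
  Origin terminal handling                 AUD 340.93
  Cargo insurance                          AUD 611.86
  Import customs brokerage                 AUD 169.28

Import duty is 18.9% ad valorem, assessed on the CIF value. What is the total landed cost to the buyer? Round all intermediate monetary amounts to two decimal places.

Total landed cost: AUD 119410.52

CFR: the seller pays costs through ocean freight to the destination port, but not insurance.
Already in the invoice (seller's account under CFR): export clearance, origin terminal — exclude.
CIF value = CFR price + insurance = 99675.14 + 611.86 = 100287.00
Import duty = 100287.00 × 18.9% = 18954.24
Buyer bears: insurance 611.86 + brokerage 169.28 + duty 18954.24 = 19735.38
Landed cost = invoice 99675.14 + 19735.38 = 119410.52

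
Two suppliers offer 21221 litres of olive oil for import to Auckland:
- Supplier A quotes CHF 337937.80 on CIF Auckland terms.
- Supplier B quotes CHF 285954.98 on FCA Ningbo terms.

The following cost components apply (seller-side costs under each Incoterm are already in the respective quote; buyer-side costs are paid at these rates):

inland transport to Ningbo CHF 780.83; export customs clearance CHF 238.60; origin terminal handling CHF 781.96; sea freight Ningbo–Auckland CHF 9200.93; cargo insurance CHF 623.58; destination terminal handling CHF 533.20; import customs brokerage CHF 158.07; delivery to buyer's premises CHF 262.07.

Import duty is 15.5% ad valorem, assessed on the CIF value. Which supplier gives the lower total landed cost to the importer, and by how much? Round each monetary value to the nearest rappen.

Supplier B is cheaper by CHF 47789.69

Supplier A (CIF):
The CIF price already equals the CIF value: 337937.80
Import duty = 337937.80 × 15.5% = 52380.36
Buyer bears (A): 533.20 + 158.07 + 262.07 = 953.34
Landed cost (A) = invoice 337937.80 + 953.34 + duty 52380.36 = 391271.50
Supplier B (FCA):
CIF value = FCA price + origin terminal + freight + insurance = 285954.98 + 781.96 + 9200.93 + 623.58 = 296561.45
Import duty = 296561.45 × 15.5% = 45967.02
Buyer bears (B): 781.96 + 9200.93 + 623.58 + 533.20 + 158.07 + 262.07 = 11559.81
Landed cost (B) = invoice 285954.98 + 11559.81 + duty 45967.02 = 343481.81
Difference = |391271.50 − 343481.81| = 47789.69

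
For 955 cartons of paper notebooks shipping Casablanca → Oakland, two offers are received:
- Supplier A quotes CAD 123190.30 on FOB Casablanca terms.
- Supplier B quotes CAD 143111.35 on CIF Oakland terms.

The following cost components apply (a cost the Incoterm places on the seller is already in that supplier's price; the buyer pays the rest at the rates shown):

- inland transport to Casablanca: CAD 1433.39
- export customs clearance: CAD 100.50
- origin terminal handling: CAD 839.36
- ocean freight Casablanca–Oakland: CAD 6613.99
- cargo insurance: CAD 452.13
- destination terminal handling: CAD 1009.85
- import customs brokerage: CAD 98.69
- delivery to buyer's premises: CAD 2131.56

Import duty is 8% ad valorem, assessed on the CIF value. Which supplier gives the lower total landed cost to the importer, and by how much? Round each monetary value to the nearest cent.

Supplier A is cheaper by CAD 13883.33

Supplier A (FOB):
CIF value = FOB price + freight + insurance = 123190.30 + 6613.99 + 452.13 = 130256.42
Import duty = 130256.42 × 8% = 10420.51
Buyer bears (A): 6613.99 + 452.13 + 1009.85 + 98.69 + 2131.56 = 10306.22
Landed cost (A) = invoice 123190.30 + 10306.22 + duty 10420.51 = 143917.03
Supplier B (CIF):
The CIF price already equals the CIF value: 143111.35
Import duty = 143111.35 × 8% = 11448.91
Buyer bears (B): 1009.85 + 98.69 + 2131.56 = 3240.10
Landed cost (B) = invoice 143111.35 + 3240.10 + duty 11448.91 = 157800.36
Difference = |143917.03 − 157800.36| = 13883.33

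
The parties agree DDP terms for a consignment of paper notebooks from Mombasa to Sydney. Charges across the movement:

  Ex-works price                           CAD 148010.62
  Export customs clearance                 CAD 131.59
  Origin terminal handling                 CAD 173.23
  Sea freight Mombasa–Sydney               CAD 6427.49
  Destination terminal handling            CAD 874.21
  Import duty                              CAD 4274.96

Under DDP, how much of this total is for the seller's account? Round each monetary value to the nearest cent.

Seller's account: CAD 159892.10

DDP: the seller bears all costs including import duty.
Seller's account: goods 148010.62 + export clearance 131.59 + origin terminal 173.23 + freight 6427.49 + destination terminal 874.21 + duty 4274.96 = 159892.10
Buyer's account: 0.00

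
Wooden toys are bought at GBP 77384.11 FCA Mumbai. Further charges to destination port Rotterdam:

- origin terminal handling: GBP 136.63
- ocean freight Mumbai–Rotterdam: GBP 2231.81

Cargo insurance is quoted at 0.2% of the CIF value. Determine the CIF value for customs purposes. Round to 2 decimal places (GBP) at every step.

Let C be the CIF value. C = FCA price + pre-shipment costs + freight + 0.2% × C
C − 0.2% × C = 77384.11 + 136.63 + 2231.81
0.998 × C = 79752.55
C = 79752.55 / 0.998 = 79912.37
Insurance premium = 0.2% × 79912.37 = 159.82

CIF value: GBP 79912.37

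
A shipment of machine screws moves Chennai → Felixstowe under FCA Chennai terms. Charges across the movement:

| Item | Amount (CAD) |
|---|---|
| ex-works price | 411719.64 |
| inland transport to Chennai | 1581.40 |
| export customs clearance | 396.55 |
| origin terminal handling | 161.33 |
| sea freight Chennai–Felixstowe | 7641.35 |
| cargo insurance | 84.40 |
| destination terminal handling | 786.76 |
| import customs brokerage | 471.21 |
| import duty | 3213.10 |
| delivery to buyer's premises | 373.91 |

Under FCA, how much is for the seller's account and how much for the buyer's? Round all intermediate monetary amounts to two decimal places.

FCA: the seller delivers export-cleared goods to the carrier; the buyer bears costs from that point.
Seller's account: goods 411719.64 + inland to port 1581.40 + export clearance 396.55 = 413697.59
Buyer's account: origin terminal 161.33 + freight 7641.35 + insurance 84.40 + destination terminal 786.76 + brokerage 471.21 + duty 3213.10 + delivery 373.91 = 12732.06

Seller: CAD 413697.59; buyer: CAD 12732.06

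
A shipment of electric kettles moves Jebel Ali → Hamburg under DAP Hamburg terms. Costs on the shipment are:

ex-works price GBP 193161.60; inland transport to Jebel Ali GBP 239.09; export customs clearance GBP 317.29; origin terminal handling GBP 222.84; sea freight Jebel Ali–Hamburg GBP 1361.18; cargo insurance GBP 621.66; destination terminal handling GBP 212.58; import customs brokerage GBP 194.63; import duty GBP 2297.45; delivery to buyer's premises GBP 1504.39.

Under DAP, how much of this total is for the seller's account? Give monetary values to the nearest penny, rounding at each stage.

Seller's account: GBP 197640.63

DAP: the seller bears all costs to the named destination except import duty and clearance.
Seller's account: goods 193161.60 + inland to port 239.09 + export clearance 317.29 + origin terminal 222.84 + freight 1361.18 + insurance 621.66 + destination terminal 212.58 + delivery 1504.39 = 197640.63
Buyer's account: brokerage 194.63 + duty 2297.45 = 2492.08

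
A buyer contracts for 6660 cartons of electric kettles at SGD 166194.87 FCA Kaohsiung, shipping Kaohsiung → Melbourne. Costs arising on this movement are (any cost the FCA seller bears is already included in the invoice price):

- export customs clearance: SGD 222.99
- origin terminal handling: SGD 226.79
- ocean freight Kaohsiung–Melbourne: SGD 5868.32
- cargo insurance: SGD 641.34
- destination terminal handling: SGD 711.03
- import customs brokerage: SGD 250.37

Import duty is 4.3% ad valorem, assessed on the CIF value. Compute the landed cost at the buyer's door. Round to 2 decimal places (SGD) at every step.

FCA: the seller delivers export-cleared goods to the carrier; the buyer bears costs from that point.
Already in the invoice (seller's account under FCA): export clearance — exclude.
CIF value = FCA price + origin terminal + freight + insurance = 166194.87 + 226.79 + 5868.32 + 641.34 = 172931.32
Import duty = 172931.32 × 4.3% = 7436.05
Buyer bears: origin terminal 226.79 + freight 5868.32 + insurance 641.34 + destination terminal 711.03 + brokerage 250.37 + duty 7436.05 = 15133.90
Landed cost = invoice 166194.87 + 15133.90 = 181328.77

Total landed cost: SGD 181328.77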